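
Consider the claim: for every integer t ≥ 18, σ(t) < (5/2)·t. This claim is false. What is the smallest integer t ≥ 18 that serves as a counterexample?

t = 24

t = 18: σ(18) = 39; 39 < 45.
t = 19: σ(19) = 20; 20 < 95/2.
t = 20: σ(20) = 42; 42 < 50.
t = 21: σ(21) = 32; 32 < 105/2.
t = 22: σ(22) = 36; 36 < 55.
t = 23: σ(23) = 24; 24 < 115/2.
t = 24: σ(24) = 60; 60 ≥ 60.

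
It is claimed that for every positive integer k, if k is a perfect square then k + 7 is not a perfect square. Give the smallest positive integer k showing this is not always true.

k = 9

k = 1: 1 + 7 = 8, not a perfect square.
k = 4: 4 + 7 = 11, not a perfect square.
k = 9: 9 = 3² and 9 + 7 = 16 = 4².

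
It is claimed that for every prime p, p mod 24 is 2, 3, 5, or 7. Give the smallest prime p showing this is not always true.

We need the least prime p for which the claim fails.
The first 4 eligible values, up to p = 7, all satisfy the conclusion.
p = 11: 11 mod 24 = 11 — not in {2, 3, 5, 7}.

p = 11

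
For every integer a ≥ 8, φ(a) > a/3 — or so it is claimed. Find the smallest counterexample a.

We need the least integer a ≥ 8 for which the claim fails.
a = 8: φ(8) = 4 and 8/3 = 8/3, so φ(8) > 8/3.
a = 9: φ(9) = 6 and 9/3 = 3, so φ(9) > 9/3.
a = 10: φ(10) = 4 and 10/3 = 10/3, so φ(10) > 10/3.
a = 11: φ(11) = 10 and 11/3 = 11/3, so φ(11) > 11/3.
a = 12: φ(12) = 4 and 12/3 = 4, so φ(12) ≤ 12/3.

a = 12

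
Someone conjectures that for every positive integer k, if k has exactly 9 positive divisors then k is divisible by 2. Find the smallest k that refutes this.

k = 225

Check each positive integer k in order until k has exactly 9 positive divisors but k is not divisible by 2.
k = 36: τ(36) = 9; 36 mod 2 = 0.
k = 100: τ(100) = 9; 100 mod 2 = 0.
k = 196: τ(196) = 9; 196 mod 2 = 0.
k = 225: τ(225) = 9; 225 mod 2 = 1.
So k = 225 is the smallest counterexample.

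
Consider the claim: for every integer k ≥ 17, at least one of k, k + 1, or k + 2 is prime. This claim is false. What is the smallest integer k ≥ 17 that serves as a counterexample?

k = 20

We need the least integer k ≥ 17 for which k, k + 1, k + 2 are all composite.
k = 17: 17 is prime.
k = 18: 19 is prime.
k = 19: 19 is prime.
k = 20: 20 = 2 × 10; 21 = 3 × 7; 22 = 2 × 11 — all composite.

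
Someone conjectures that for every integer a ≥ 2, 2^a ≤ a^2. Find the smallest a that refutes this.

a = 5

For a = 2, 3, 4 the conclusion holds.
a = 5: 2^a = 32 and a^2 = 25, so 32 > 25.
So a = 5 is the smallest counterexample.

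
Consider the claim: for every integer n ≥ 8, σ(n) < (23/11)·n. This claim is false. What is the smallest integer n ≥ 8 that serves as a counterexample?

n = 12

Check each integer n ≥ 8 in order until the claim fails.
The first 4 eligible values, up to n = 11, all satisfy the conclusion.
n = 12: σ(12) = 28; 28 ≥ 276/11.
So n = 12 is the smallest counterexample.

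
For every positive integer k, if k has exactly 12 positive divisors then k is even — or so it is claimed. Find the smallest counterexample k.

We need the least positive integer k for which k has exactly 12 positive divisors but k is odd.
The first 24 eligible values, up to k = 308, all satisfy the conclusion.
k = 315: divisors of 315: 12 divisors; 315 is odd.
Thus k = 315 disproves the claim, and no smaller k works.

k = 315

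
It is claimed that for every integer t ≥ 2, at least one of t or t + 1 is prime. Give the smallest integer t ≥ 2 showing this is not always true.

For t = 2, 3, 4, 5, 6, 7 the conclusion holds.
t = 8: 8 = 2 × 4; 9 = 3 × 3 — both composite.

t = 8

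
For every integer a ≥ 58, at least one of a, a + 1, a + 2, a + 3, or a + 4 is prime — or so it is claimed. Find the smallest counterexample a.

We need the least integer a ≥ 58 for which a, a + 1, a + 2, a + 3, a + 4 are all composite.
For a = 58, 59, 60, 61 the conclusion holds.
a = 62: 62 = 2 × 31; 63 = 3 × 21; 64 = 2 × 32; 65 = 5 × 13; 66 = 2 × 33 — all composite.

a = 62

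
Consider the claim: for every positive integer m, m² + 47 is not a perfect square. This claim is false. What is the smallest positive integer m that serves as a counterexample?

m = 23

A counterexample is any positive integer m such that m² + 47 is a perfect square; we check each in order.
For m = 1, 2, 3, 4, …, 20, 21, 22 the conclusion holds.
m = 23: 23² + 47 = 576 = 24², a perfect square.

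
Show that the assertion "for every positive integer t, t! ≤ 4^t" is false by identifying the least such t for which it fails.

t = 9

The first 8 eligible values, up to t = 8, all satisfy the conclusion.
t = 9: t! = 362880 and 4^t = 262144, so 362880 > 262144.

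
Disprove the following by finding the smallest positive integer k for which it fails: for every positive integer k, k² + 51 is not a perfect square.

A counterexample is any positive integer k such that k² + 51 is a perfect square; we check each in order.
For k = 1, 2, 3, 4, 5, 6 the conclusion holds.
k = 7: 7² + 51 = 100 = 10², a perfect square.

k = 7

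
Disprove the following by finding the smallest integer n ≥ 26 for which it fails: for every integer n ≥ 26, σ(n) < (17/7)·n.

We need the least integer n ≥ 26 for which the claim fails.
For n = 26, 27, 28, 29, 30, 31, 32, 33, 34, 35 the conclusion holds.
n = 36: σ(36) = 91; 91 ≥ 612/7.

n = 36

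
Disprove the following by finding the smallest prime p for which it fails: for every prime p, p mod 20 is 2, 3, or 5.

p = 7

A counterexample is any prime p such that the claim fails; we check each in order.
For p = 2, 3, 5 the conclusion holds.
p = 7: 7 mod 20 = 7 — not in {2, 3, 5}.
Hence p = 7 is a counterexample.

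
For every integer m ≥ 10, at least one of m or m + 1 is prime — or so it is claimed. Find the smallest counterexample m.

We need the least integer m ≥ 10 for which m, m + 1 are both composite.
For m = 10, 11, 12, 13 the conclusion holds.
m = 14: 14 = 2 × 7; 15 = 3 × 5 — both composite.

m = 14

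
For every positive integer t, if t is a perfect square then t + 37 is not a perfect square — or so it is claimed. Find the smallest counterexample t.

Check each positive integer t in order until t is a perfect square but t + 37 is a perfect square.
The first 17 eligible values, up to t = 289, all satisfy the conclusion.
t = 324: 324 = 18² and 324 + 37 = 361 = 19².
Thus t = 324 disproves the claim, and no smaller t works.

t = 324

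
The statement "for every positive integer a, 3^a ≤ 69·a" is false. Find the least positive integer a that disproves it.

For a = 1, 2, 3, 4, 5 the conclusion holds.
a = 6: 3^a = 729 and 69·a = 414, so 729 > 414.
So a = 6 is the smallest counterexample.

a = 6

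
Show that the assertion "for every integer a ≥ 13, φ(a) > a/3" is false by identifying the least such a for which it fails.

a = 18

For a = 13, 14, 15, 16, 17 the conclusion holds.
a = 18: φ(18) = 6 and 18/3 = 6, so φ(18) ≤ 18/3.
So a = 18 is the smallest counterexample.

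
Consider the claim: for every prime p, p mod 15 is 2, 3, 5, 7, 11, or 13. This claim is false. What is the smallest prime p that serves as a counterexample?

p = 19

A counterexample is any prime p such that the claim fails; we check each in order.
The first 7 eligible values, up to p = 17, all satisfy the conclusion.
p = 19: 19 mod 15 = 4 — not in {2, 3, 5, 7, 11, 13}.
So p = 19 is the smallest counterexample.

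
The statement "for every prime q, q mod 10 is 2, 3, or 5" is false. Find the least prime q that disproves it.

q = 7

For q = 2, 3, 5 the conclusion holds.
q = 7: 7 mod 10 = 7 — not in {2, 3, 5}.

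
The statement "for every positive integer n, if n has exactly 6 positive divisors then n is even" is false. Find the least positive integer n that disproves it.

For n = 12, 18, 20, 28, 32, 44 the conclusion holds.
n = 45: divisors of 45: 1, 3, 5, 9, 15, 45; 45 is odd.

n = 45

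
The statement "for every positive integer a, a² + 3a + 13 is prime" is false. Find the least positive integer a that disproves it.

For a = 1, 2, 3, 4, 5, 6, 7, 8 the conclusion holds.
a = 9: a² + 3a + 13 = 121 = 11 × 11, composite.
Thus a = 9 disproves the claim, and no smaller a works.

a = 9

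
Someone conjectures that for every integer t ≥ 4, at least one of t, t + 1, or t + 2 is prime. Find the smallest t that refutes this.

We need the least integer t ≥ 4 for which t, t + 1, t + 2 are all composite.
For t = 4, 5, 6, 7 the conclusion holds.
t = 8: 8 = 2 × 4; 9 = 3 × 3; 10 = 2 × 5 — all composite.
Thus t = 8 disproves the claim, and no smaller t works.

t = 8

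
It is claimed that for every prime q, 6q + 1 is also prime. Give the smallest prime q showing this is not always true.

q = 19

For q = 2, 3, 5, 7, 11, 13, 17 the conclusion holds.
q = 19: 6q + 1 = 115 = 5 × 23, not prime.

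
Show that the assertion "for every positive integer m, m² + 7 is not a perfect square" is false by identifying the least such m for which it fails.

m = 3

A counterexample is any positive integer m such that m² + 7 is a perfect square; we check each in order.
m = 1: 1² + 7 = 8, not a perfect square.
m = 2: 2² + 7 = 11, not a perfect square.
m = 3: 3² + 7 = 16 = 4², a perfect square.
So m = 3 is the smallest counterexample.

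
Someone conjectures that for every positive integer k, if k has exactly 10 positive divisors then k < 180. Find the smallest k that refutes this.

k = 208

A counterexample is any positive integer k such that k has exactly 10 positive divisors but the claim fails; we check each in order.
For k = 48, 80, 112, 162, 176 the conclusion holds.
k = 208: τ(208) = 10; 208 ≥ 180.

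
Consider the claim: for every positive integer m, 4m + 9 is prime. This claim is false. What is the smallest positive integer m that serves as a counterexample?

Check each positive integer m in order until 4m + 9 is not prime.
m = 1: 4m + 9 = 13, prime.
m = 2: 4m + 9 = 17, prime.
m = 3: 4m + 9 = 21 = 3 × 7, composite.

m = 3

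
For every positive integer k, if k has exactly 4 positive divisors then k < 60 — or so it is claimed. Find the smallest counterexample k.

For k = 6, 8, 10, 14, …, 55, 57, 58 the conclusion holds.
k = 62: τ(62) = 4; 62 ≥ 60.
Thus k = 62 disproves the claim, and no smaller k works.

k = 62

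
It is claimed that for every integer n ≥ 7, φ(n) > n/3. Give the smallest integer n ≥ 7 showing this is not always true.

n = 12

We need the least integer n ≥ 7 for which the claim fails.
The first 5 eligible values, up to n = 11, all satisfy the conclusion.
n = 12: φ(12) = 4 and 12/3 = 4, so φ(12) ≤ 12/3.
Thus n = 12 disproves the claim, and no smaller n works.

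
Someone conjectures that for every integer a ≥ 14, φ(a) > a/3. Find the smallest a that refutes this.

a = 14: φ(14) = 6 and 14/3 = 14/3, so φ(14) > 14/3.
a = 15: φ(15) = 8 and 15/3 = 5, so φ(15) > 15/3.
a = 16: φ(16) = 8 and 16/3 = 16/3, so φ(16) > 16/3.
a = 17: φ(17) = 16 and 17/3 = 17/3, so φ(17) > 17/3.
a = 18: φ(18) = 6 and 18/3 = 6, so φ(18) ≤ 18/3.
So a = 18 is the smallest counterexample.

a = 18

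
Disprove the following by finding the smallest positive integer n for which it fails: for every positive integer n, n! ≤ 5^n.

n = 12

We need the least positive integer n for which n! > 5^n.
For n = 1, 2, 3, 4, …, 9, 10, 11 the conclusion holds.
n = 12: n! = 479001600 and 5^n = 244140625, so 479001600 > 244140625.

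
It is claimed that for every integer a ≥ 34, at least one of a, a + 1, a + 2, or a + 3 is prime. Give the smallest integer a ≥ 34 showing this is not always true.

a = 48

A counterexample is any integer a ≥ 34 such that a, a + 1, a + 2, a + 3 are all composite; we check each in order.
For a = 34, 35, 36, 37, …, 45, 46, 47 the conclusion holds.
a = 48: 48 = 2 × 24; 49 = 7 × 7; 50 = 2 × 25; 51 = 3 × 17 — all composite.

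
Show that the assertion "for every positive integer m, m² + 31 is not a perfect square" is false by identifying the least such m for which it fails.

m = 15

We need the least positive integer m for which m² + 31 is a perfect square.
For m = 1, 2, 3, 4, …, 12, 13, 14 the conclusion holds.
m = 15: 15² + 31 = 256 = 16², a perfect square.
So m = 15 is the smallest counterexample.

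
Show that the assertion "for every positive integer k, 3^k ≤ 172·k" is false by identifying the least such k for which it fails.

For k = 1, 2, 3, 4, 5, 6 the conclusion holds.
k = 7: 3^k = 2187 and 172·k = 1204, so 2187 > 1204.

k = 7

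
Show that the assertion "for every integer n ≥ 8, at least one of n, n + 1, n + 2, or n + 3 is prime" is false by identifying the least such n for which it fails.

n = 24

We need the least integer n ≥ 8 for which n, n + 1, n + 2, n + 3 are all composite.
For n = 8, 9, 10, 11, …, 21, 22, 23 the conclusion holds.
n = 24: 24 = 2 × 12; 25 = 5 × 5; 26 = 2 × 13; 27 = 3 × 9 — all composite.
Hence n = 24 is a counterexample.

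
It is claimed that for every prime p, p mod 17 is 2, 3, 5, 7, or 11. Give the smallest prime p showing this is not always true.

We need the least prime p for which the claim fails.
p = 2: 2 mod 17 = 2.
p = 3: 3 mod 17 = 3.
p = 5: 5 mod 17 = 5.
p = 7: 7 mod 17 = 7.
p = 11: 11 mod 17 = 11.
p = 13: 13 mod 17 = 13 — not in {2, 3, 5, 7, 11}.
So p = 13 is the smallest counterexample.

p = 13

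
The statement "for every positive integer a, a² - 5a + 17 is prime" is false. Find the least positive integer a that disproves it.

The first 12 eligible values, up to a = 12, all satisfy the conclusion.
a = 13: a² - 5a + 17 = 121 = 11 × 11, composite.
Thus a = 13 disproves the claim, and no smaller a works.

a = 13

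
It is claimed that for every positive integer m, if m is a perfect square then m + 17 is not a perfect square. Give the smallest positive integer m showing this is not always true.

A counterexample is any positive integer m such that m is a perfect square but m + 17 is a perfect square; we check each in order.
The first 7 eligible values, up to m = 49, all satisfy the conclusion.
m = 64: 64 = 8² and 64 + 17 = 81 = 9².

m = 64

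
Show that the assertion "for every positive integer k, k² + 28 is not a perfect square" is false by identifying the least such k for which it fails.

Check each positive integer k in order until k² + 28 is a perfect square.
k = 1: 1² + 28 = 29, not a perfect square.
k = 2: 2² + 28 = 32, not a perfect square.
k = 3: 3² + 28 = 37, not a perfect square.
k = 4: 4² + 28 = 44, not a perfect square.
k = 5: 5² + 28 = 53, not a perfect square.
k = 6: 6² + 28 = 64 = 8², a perfect square.
Thus k = 6 disproves the claim, and no smaller k works.

k = 6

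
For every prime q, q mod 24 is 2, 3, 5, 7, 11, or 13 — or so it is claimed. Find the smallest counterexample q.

For q = 2, 3, 5, 7, 11, 13 the conclusion holds.
q = 17: 17 mod 24 = 17 — not in {2, 3, 5, 7, 11, 13}.
Hence q = 17 is a counterexample.

q = 17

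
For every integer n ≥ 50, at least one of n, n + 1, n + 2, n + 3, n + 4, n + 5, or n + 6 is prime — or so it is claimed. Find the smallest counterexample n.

A counterexample is any integer n ≥ 50 such that n, n + 1, n + 2, n + 3, n + 4, n + 5, n + 6 are all composite; we check each in order.
The first 40 eligible values, up to n = 89, all satisfy the conclusion.
n = 90: 90 = 2 × 45; 91 = 7 × 13; 92 = 2 × 46; 93 = 3 × 31; 94 = 2 × 47; 95 = 5 × 19; 96 = 2 × 48 — all composite.

n = 90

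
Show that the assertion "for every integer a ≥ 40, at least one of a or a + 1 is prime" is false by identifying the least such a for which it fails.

We need the least integer a ≥ 40 for which a, a + 1 are both composite.
For a = 40, 41, 42, 43 the conclusion holds.
a = 44: 44 = 2 × 22; 45 = 3 × 15 — both composite.

a = 44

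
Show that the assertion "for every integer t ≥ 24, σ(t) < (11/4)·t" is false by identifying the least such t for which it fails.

For t = 24, 25, 26, 27, …, 57, 58, 59 the conclusion holds.
t = 60: σ(60) = 168; 168 ≥ 165.
Thus t = 60 disproves the claim, and no smaller t works.

t = 60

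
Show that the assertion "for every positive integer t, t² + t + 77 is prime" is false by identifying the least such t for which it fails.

t = 6

We need the least positive integer t for which t² + t + 77 is not prime.
The first 5 eligible values, up to t = 5, all satisfy the conclusion.
t = 6: t² + t + 77 = 119 = 7 × 17, composite.
Hence t = 6 is a counterexample.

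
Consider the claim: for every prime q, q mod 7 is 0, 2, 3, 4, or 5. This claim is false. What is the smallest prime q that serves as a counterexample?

q = 13

We need the least prime q for which the claim fails.
For q = 2, 3, 5, 7, 11 the conclusion holds.
q = 13: 13 mod 7 = 6 — not in {0, 2, 3, 4, 5}.
Thus q = 13 disproves the claim, and no smaller q works.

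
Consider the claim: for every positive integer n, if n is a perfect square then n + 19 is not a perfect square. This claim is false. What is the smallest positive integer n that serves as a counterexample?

A counterexample is any positive integer n such that n is a perfect square but n + 19 is a perfect square; we check each in order.
The first 8 eligible values, up to n = 64, all satisfy the conclusion.
n = 81: 81 = 9² and 81 + 19 = 100 = 10².

n = 81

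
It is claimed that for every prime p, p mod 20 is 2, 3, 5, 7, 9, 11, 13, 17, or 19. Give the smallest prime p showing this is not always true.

p = 41

A counterexample is any prime p such that the claim fails; we check each in order.
The first 12 eligible values, up to p = 37, all satisfy the conclusion.
p = 41: 41 mod 20 = 1 — not in {2, 3, 5, 7, 9, 11, 13, 17, 19}.
So p = 41 is the smallest counterexample.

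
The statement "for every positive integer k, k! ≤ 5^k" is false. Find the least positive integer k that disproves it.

A counterexample is any positive integer k such that k! > 5^k; we check each in order.
For k = 1, 2, 3, 4, …, 9, 10, 11 the conclusion holds.
k = 12: k! = 479001600 and 5^k = 244140625, so 479001600 > 244140625.

k = 12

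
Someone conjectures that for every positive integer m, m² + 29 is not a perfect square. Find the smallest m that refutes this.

The first 13 eligible values, up to m = 13, all satisfy the conclusion.
m = 14: 14² + 29 = 225 = 15², a perfect square.
Hence m = 14 is a counterexample.

m = 14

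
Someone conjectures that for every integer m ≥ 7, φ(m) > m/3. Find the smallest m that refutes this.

A counterexample is any integer m ≥ 7 such that the claim fails; we check each in order.
The first 5 eligible values, up to m = 11, all satisfy the conclusion.
m = 12: φ(12) = 4 and 12/3 = 4, so φ(12) ≤ 12/3.
Hence m = 12 is a counterexample.

m = 12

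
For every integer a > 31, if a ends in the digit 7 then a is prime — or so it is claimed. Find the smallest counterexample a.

We need the least integer a > 31 for which a ends in the digit 7 but a is not prime.
a = 37: 37 ends in 7 and is prime.
a = 47: 47 ends in 7 and is prime.
a = 57: 57 ends in 7; 57 = 3 × 19, composite.
So a = 57 is the smallest counterexample.

a = 57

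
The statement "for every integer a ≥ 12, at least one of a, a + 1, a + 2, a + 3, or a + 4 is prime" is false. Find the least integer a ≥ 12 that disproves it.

A counterexample is any integer a ≥ 12 such that a, a + 1, a + 2, a + 3, a + 4 are all composite; we check each in order.
For a = 12, 13, 14, 15, …, 21, 22, 23 the conclusion holds.
a = 24: 24 = 2 × 12; 25 = 5 × 5; 26 = 2 × 13; 27 = 3 × 9; 28 = 2 × 14 — all composite.
Thus a = 24 disproves the claim, and no smaller a works.

a = 24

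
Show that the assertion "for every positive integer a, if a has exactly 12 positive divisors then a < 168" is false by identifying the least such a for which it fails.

a = 198

A counterexample is any positive integer a such that a has exactly 12 positive divisors but the claim fails; we check each in order.
For a = 60, 72, 84, 90, …, 150, 156, 160 the conclusion holds.
a = 198: τ(198) = 12; 198 ≥ 168.
Thus a = 198 disproves the claim, and no smaller a works.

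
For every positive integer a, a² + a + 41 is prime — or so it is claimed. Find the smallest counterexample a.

For a = 1, 2, 3, 4, …, 37, 38, 39 the conclusion holds.
a = 40: a² + a + 41 = 1681 = 41 × 41, composite.
So a = 40 is the smallest counterexample.

a = 40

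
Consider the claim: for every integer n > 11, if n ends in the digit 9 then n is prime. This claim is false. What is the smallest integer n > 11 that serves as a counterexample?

Check each integer n > 11 in order until n ends in the digit 9 but n is not prime.
For n = 19, 29 the conclusion holds.
n = 39: 39 ends in 9; 39 = 3 × 13, composite.

n = 39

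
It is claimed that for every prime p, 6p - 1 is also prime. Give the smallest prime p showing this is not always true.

For p = 2, 3, 5, 7 the conclusion holds.
p = 11: 6p - 1 = 65 = 5 × 13, not prime.

p = 11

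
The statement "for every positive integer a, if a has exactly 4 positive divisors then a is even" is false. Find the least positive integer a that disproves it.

Check each positive integer a in order until a has exactly 4 positive divisors but a is odd.
a = 6: divisors of 6: 1, 2, 3, 6; 6 is even.
a = 8: divisors of 8: 1, 2, 4, 8; 8 is even.
a = 10: divisors of 10: 1, 2, 5, 10; 10 is even.
a = 14: divisors of 14: 1, 2, 7, 14; 14 is even.
a = 15: divisors of 15: 1, 3, 5, 15; 15 is odd.
Thus a = 15 disproves the claim, and no smaller a works.

a = 15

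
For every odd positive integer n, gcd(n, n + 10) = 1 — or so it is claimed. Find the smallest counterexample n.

We need the least odd positive integer n for which gcd(n, n + 10) > 1.
For n = 1, 3 the conclusion holds.
n = 5: gcd(5, 15) = 5.

n = 5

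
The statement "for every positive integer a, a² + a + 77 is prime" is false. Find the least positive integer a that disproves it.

a = 6

A counterexample is any positive integer a such that a² + a + 77 is not prime; we check each in order.
a = 1: a² + a + 77 = 79, prime.
a = 2: a² + a + 77 = 83, prime.
a = 3: a² + a + 77 = 89, prime.
a = 4: a² + a + 77 = 97, prime.
a = 5: a² + a + 77 = 107, prime.
a = 6: a² + a + 77 = 119 = 7 × 17, composite.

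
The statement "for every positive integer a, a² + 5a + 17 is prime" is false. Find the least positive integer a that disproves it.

For a = 1, 2, 3, 4, 5, 6, 7 the conclusion holds.
a = 8: a² + 5a + 17 = 121 = 11 × 11, composite.
Hence a = 8 is a counterexample.

a = 8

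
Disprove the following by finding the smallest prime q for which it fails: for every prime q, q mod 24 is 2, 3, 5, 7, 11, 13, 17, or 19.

q = 2: 2 mod 24 = 2.
q = 3: 3 mod 24 = 3.
q = 5: 5 mod 24 = 5.
q = 7: 7 mod 24 = 7.
q = 11: 11 mod 24 = 11.
q = 13: 13 mod 24 = 13.
q = 17: 17 mod 24 = 17.
q = 19: 19 mod 24 = 19.
q = 23: 23 mod 24 = 23 — not in {2, 3, 5, 7, 11, 13, 17, 19}.

q = 23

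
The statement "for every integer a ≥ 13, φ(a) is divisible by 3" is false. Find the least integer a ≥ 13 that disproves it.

Check each integer a ≥ 13 in order until φ(a) is not divisible by 3.
a = 13: φ(13) = 12; 12 mod 3 = 0.
a = 14: φ(14) = 6; 6 mod 3 = 0.
a = 15: φ(15) = 8; 8 mod 3 = 2.
Thus a = 15 disproves the claim, and no smaller a works.

a = 15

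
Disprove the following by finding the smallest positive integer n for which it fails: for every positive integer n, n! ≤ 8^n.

We need the least positive integer n for which n! > 8^n.
For n = 1, 2, 3, 4, …, 17, 18, 19 the conclusion holds.
n = 20: n! = 2432902008176640000 and 8^n = 1152921504606846976, so 2432902008176640000 > 1152921504606846976.

n = 20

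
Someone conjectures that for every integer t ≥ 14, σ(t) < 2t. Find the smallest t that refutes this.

t = 18

A counterexample is any integer t ≥ 14 such that the claim fails; we check each in order.
For t = 14, 15, 16, 17 the conclusion holds.
t = 18: σ(18) = 39; 39 ≥ 36.
So t = 18 is the smallest counterexample.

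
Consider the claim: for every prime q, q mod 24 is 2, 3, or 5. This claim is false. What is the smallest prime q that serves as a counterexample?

q = 7

We need the least prime q for which the claim fails.
For q = 2, 3, 5 the conclusion holds.
q = 7: 7 mod 24 = 7 — not in {2, 3, 5}.
So q = 7 is the smallest counterexample.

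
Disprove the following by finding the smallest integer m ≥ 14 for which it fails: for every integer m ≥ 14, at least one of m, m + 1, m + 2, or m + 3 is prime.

m = 24

For m = 14, 15, 16, 17, 18, 19, 20, 21, 22, 23 the conclusion holds.
m = 24: 24 = 2 × 12; 25 = 5 × 5; 26 = 2 × 13; 27 = 3 × 9 — all composite.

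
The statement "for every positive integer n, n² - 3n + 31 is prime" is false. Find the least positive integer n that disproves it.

We need the least positive integer n for which n² - 3n + 31 is not prime.
n = 1: n² - 3n + 31 = 29, prime.
n = 2: n² - 3n + 31 = 29, prime.
n = 3: n² - 3n + 31 = 31, prime.
n = 4: n² - 3n + 31 = 35 = 5 × 7, composite.
Hence n = 4 is a counterexample.

n = 4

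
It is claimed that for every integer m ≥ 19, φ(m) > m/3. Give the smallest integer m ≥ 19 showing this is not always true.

m = 24

m = 19: φ(19) = 18 and 19/3 = 19/3, so φ(19) > 19/3.
m = 20: φ(20) = 8 and 20/3 = 20/3, so φ(20) > 20/3.
m = 21: φ(21) = 12 and 21/3 = 7, so φ(21) > 21/3.
m = 22: φ(22) = 10 and 22/3 = 22/3, so φ(22) > 22/3.
m = 23: φ(23) = 22 and 23/3 = 23/3, so φ(23) > 23/3.
m = 24: φ(24) = 8 and 24/3 = 8, so φ(24) ≤ 24/3.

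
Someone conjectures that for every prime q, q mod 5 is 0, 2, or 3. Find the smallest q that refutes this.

We need the least prime q for which the claim fails.
q = 2: 2 mod 5 = 2.
q = 3: 3 mod 5 = 3.
q = 5: 5 mod 5 = 0.
q = 7: 7 mod 5 = 2.
q = 11: 11 mod 5 = 1 — not in {0, 2, 3}.
Hence q = 11 is a counterexample.

q = 11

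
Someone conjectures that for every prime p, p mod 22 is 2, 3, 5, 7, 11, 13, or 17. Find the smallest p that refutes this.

p = 2: 2 mod 22 = 2.
p = 3: 3 mod 22 = 3.
p = 5: 5 mod 22 = 5.
p = 7: 7 mod 22 = 7.
p = 11: 11 mod 22 = 11.
p = 13: 13 mod 22 = 13.
p = 17: 17 mod 22 = 17.
p = 19: 19 mod 22 = 19 — not in {2, 3, 5, 7, 11, 13, 17}.

p = 19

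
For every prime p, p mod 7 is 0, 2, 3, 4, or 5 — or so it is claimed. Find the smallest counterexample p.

p = 13

Check each prime p in order until the claim fails.
p = 2: 2 mod 7 = 2.
p = 3: 3 mod 7 = 3.
p = 5: 5 mod 7 = 5.
p = 7: 7 mod 7 = 0.
p = 11: 11 mod 7 = 4.
p = 13: 13 mod 7 = 6 — not in {0, 2, 3, 4, 5}.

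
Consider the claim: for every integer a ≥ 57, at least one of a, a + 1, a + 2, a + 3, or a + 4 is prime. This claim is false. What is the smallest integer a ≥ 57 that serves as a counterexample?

We need the least integer a ≥ 57 for which a, a + 1, a + 2, a + 3, a + 4 are all composite.
The first 5 eligible values, up to a = 61, all satisfy the conclusion.
a = 62: 62 = 2 × 31; 63 = 3 × 21; 64 = 2 × 32; 65 = 5 × 13; 66 = 2 × 33 — all composite.

a = 62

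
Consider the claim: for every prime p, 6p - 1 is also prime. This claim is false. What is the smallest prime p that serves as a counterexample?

p = 11

Check each prime p in order until 6p - 1 is not prime.
The first 4 eligible values, up to p = 7, all satisfy the conclusion.
p = 11: 6p - 1 = 65 = 5 × 13, not prime.
So p = 11 is the smallest counterexample.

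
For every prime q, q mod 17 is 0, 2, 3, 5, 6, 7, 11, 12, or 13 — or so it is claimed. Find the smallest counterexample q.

q = 31

We need the least prime q for which the claim fails.
For q = 2, 3, 5, 7, 11, 13, 17, 19, 23, 29 the conclusion holds.
q = 31: 31 mod 17 = 14 — not in {0, 2, 3, 5, 6, 7, 11, 12, 13}.
Thus q = 31 disproves the claim, and no smaller q works.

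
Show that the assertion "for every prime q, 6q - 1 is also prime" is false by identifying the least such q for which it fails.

A counterexample is any prime q such that 6q - 1 is not prime; we check each in order.
The first 4 eligible values, up to q = 7, all satisfy the conclusion.
q = 11: 6q - 1 = 65 = 5 × 13, not prime.
Hence q = 11 is a counterexample.

q = 11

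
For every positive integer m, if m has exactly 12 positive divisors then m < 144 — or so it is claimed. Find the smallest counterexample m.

A counterexample is any positive integer m such that m has exactly 12 positive divisors but the claim fails; we check each in order.
For m = 60, 72, 84, 90, 96, 108, 126, 132, 140 the conclusion holds.
m = 150: τ(150) = 12; 150 ≥ 144.

m = 150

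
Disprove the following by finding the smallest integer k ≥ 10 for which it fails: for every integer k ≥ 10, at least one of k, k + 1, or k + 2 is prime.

k = 14

We need the least integer k ≥ 10 for which k, k + 1, k + 2 are all composite.
k = 10: 11 is prime.
k = 11: 11 is prime.
k = 12: 13 is prime.
k = 13: 13 is prime.
k = 14: 14 = 2 × 7; 15 = 3 × 5; 16 = 2 × 8 — all composite.
Hence k = 14 is a counterexample.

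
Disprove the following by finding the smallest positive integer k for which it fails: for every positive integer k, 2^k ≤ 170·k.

We need the least positive integer k for which 2^k > 170·k.
For k = 1, 2, 3, 4, 5, 6, 7, 8, 9, 10 the conclusion holds.
k = 11: 2^k = 2048 and 170·k = 1870, so 2048 > 1870.

k = 11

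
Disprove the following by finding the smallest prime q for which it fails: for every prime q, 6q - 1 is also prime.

For q = 2, 3, 5, 7 the conclusion holds.
q = 11: 6q - 1 = 65 = 5 × 13, not prime.
So q = 11 is the smallest counterexample.

q = 11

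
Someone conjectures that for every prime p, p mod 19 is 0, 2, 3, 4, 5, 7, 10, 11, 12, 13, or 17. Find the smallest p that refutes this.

p = 37

A counterexample is any prime p such that the claim fails; we check each in order.
The first 11 eligible values, up to p = 31, all satisfy the conclusion.
p = 37: 37 mod 19 = 18 — not in {0, 2, 3, 4, 5, 7, 10, 11, 12, 13, 17}.
So p = 37 is the smallest counterexample.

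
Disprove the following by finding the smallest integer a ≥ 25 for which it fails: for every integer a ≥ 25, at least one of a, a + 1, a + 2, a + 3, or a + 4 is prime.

a = 32

A counterexample is any integer a ≥ 25 such that a, a + 1, a + 2, a + 3, a + 4 are all composite; we check each in order.
The first 7 eligible values, up to a = 31, all satisfy the conclusion.
a = 32: 32 = 2 × 16; 33 = 3 × 11; 34 = 2 × 17; 35 = 5 × 7; 36 = 2 × 18 — all composite.
So a = 32 is the smallest counterexample.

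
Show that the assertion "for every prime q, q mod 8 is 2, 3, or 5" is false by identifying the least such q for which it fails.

q = 7

Check each prime q in order until the claim fails.
For q = 2, 3, 5 the conclusion holds.
q = 7: 7 mod 8 = 7 — not in {2, 3, 5}.
Thus q = 7 disproves the claim, and no smaller q works.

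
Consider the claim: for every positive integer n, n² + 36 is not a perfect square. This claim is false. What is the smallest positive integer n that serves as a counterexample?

n = 8

Check each positive integer n in order until n² + 36 is a perfect square.
For n = 1, 2, 3, 4, 5, 6, 7 the conclusion holds.
n = 8: 8² + 36 = 100 = 10², a perfect square.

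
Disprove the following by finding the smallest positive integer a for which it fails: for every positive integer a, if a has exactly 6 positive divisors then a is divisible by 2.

a = 45

We need the least positive integer a for which a has exactly 6 positive divisors but a is not divisible by 2.
a = 12: τ(12) = 6; 12 mod 2 = 0.
a = 18: τ(18) = 6; 18 mod 2 = 0.
a = 20: τ(20) = 6; 20 mod 2 = 0.
a = 28: τ(28) = 6; 28 mod 2 = 0.
a = 32: τ(32) = 6; 32 mod 2 = 0.
a = 44: τ(44) = 6; 44 mod 2 = 0.
a = 45: τ(45) = 6; 45 mod 2 = 1.
So a = 45 is the smallest counterexample.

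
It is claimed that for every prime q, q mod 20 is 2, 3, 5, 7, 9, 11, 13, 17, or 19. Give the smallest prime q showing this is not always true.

Check each prime q in order until the claim fails.
For q = 2, 3, 5, 7, …, 29, 31, 37 the conclusion holds.
q = 41: 41 mod 20 = 1 — not in {2, 3, 5, 7, 9, 11, 13, 17, 19}.
Hence q = 41 is a counterexample.

q = 41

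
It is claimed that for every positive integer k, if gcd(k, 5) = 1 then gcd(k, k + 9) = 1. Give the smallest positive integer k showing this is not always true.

We need the least positive integer k for which gcd(k, 5) = 1 but gcd(k, k + 9) > 1.
k = 1: gcd(1, 10) = 1.
k = 2: gcd(2, 11) = 1.
k = 3: gcd(3, 12) = 3.
So k = 3 is the smallest counterexample.

k = 3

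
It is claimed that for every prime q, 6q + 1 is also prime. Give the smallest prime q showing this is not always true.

q = 19

q = 2: 6q + 1 = 13, prime.
q = 3: 6q + 1 = 19, prime.
q = 5: 6q + 1 = 31, prime.
q = 7: 6q + 1 = 43, prime.
q = 11: 6q + 1 = 67, prime.
q = 13: 6q + 1 = 79, prime.
q = 17: 6q + 1 = 103, prime.
q = 19: 6q + 1 = 115 = 5 × 23, not prime.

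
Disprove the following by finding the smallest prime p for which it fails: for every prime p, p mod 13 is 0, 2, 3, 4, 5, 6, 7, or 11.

Check each prime p in order until the claim fails.
For p = 2, 3, 5, 7, 11, 13, 17, 19 the conclusion holds.
p = 23: 23 mod 13 = 10 — not in {0, 2, 3, 4, 5, 6, 7, 11}.

p = 23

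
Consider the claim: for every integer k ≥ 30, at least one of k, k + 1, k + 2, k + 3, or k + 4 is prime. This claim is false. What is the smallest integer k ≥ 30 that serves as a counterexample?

k = 32

k = 30: 31 is prime.
k = 31: 31 is prime.
k = 32: 32 = 2 × 16; 33 = 3 × 11; 34 = 2 × 17; 35 = 5 × 7; 36 = 2 × 18 — all composite.
Hence k = 32 is a counterexample.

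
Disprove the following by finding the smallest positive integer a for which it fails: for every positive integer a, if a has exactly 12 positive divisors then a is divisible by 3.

a = 140

A counterexample is any positive integer a such that a has exactly 12 positive divisors but a is not divisible by 3; we check each in order.
The first 8 eligible values, up to a = 132, all satisfy the conclusion.
a = 140: τ(140) = 12; 140 mod 3 = 2.
So a = 140 is the smallest counterexample.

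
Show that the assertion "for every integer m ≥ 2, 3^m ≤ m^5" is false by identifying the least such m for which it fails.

m = 11

For m = 2, 3, 4, 5, 6, 7, 8, 9, 10 the conclusion holds.
m = 11: 3^m = 177147 and m^5 = 161051, so 177147 > 161051.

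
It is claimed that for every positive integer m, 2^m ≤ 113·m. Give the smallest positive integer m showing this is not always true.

m = 11

For m = 1, 2, 3, 4, 5, 6, 7, 8, 9, 10 the conclusion holds.
m = 11: 2^m = 2048 and 113·m = 1243, so 2048 > 1243.
Hence m = 11 is a counterexample.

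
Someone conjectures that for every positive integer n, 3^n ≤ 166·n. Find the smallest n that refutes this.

n = 7

For n = 1, 2, 3, 4, 5, 6 the conclusion holds.
n = 7: 3^n = 2187 and 166·n = 1162, so 2187 > 1162.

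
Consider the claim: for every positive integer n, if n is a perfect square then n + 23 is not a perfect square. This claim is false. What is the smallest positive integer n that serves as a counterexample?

We need the least positive integer n for which n is a perfect square but n + 23 is a perfect square.
The first 10 eligible values, up to n = 100, all satisfy the conclusion.
n = 121: 121 = 11² and 121 + 23 = 144 = 12².
Thus n = 121 disproves the claim, and no smaller n works.

n = 121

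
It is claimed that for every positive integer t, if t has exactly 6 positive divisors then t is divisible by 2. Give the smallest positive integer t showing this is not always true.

A counterexample is any positive integer t such that t has exactly 6 positive divisors but t is not divisible by 2; we check each in order.
The first 6 eligible values, up to t = 44, all satisfy the conclusion.
t = 45: τ(45) = 6; 45 mod 2 = 1.
Thus t = 45 disproves the claim, and no smaller t works.

t = 45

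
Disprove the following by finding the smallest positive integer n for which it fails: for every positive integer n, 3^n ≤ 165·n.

n = 7

A counterexample is any positive integer n such that 3^n > 165·n; we check each in order.
The first 6 eligible values, up to n = 6, all satisfy the conclusion.
n = 7: 3^n = 2187 and 165·n = 1155, so 2187 > 1155.
Hence n = 7 is a counterexample.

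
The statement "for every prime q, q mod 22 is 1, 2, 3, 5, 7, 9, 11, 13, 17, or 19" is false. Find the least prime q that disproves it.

q = 37

We need the least prime q for which the claim fails.
The first 11 eligible values, up to q = 31, all satisfy the conclusion.
q = 37: 37 mod 22 = 15 — not in {1, 2, 3, 5, 7, 9, 11, 13, 17, 19}.
So q = 37 is the smallest counterexample.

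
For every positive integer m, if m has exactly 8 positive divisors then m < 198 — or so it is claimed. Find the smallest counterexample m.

Check each positive integer m in order until m has exactly 8 positive divisors but the claim fails.
The first 31 eligible values, up to m = 195, all satisfy the conclusion.
m = 222: τ(222) = 8; 222 ≥ 198.
Hence m = 222 is a counterexample.

m = 222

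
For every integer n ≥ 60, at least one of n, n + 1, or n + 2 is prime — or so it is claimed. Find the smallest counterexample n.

n = 62

We need the least integer n ≥ 60 for which n, n + 1, n + 2 are all composite.
n = 60: 61 is prime.
n = 61: 61 is prime.
n = 62: 62 = 2 × 31; 63 = 3 × 21; 64 = 2 × 32 — all composite.
Hence n = 62 is a counterexample.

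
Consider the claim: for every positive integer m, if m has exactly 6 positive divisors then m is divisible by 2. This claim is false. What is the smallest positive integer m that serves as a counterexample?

m = 45

Check each positive integer m in order until m has exactly 6 positive divisors but m is not divisible by 2.
m = 12: τ(12) = 6; 12 mod 2 = 0.
m = 18: τ(18) = 6; 18 mod 2 = 0.
m = 20: τ(20) = 6; 20 mod 2 = 0.
m = 28: τ(28) = 6; 28 mod 2 = 0.
m = 32: τ(32) = 6; 32 mod 2 = 0.
m = 44: τ(44) = 6; 44 mod 2 = 0.
m = 45: τ(45) = 6; 45 mod 2 = 1.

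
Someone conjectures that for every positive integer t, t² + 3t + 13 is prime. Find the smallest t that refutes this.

We need the least positive integer t for which t² + 3t + 13 is not prime.
The first 8 eligible values, up to t = 8, all satisfy the conclusion.
t = 9: t² + 3t + 13 = 121 = 11 × 11, composite.
Hence t = 9 is a counterexample.

t = 9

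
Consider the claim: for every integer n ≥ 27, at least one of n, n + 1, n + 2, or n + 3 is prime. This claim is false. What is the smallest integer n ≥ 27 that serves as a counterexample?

n = 32

Check each integer n ≥ 27 in order until n, n + 1, n + 2, n + 3 are all composite.
n = 27: 29 is prime.
n = 28: 29 is prime.
n = 29: 29 is prime.
n = 30: 31 is prime.
n = 31: 31 is prime.
n = 32: 32 = 2 × 16; 33 = 3 × 11; 34 = 2 × 17; 35 = 5 × 7 — all composite.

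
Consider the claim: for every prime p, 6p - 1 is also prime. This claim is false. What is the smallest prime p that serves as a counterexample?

We need the least prime p for which 6p - 1 is not prime.
For p = 2, 3, 5, 7 the conclusion holds.
p = 11: 6p - 1 = 65 = 5 × 13, not prime.
So p = 11 is the smallest counterexample.

p = 11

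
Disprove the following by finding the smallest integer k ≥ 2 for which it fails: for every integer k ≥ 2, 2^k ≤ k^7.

We need the least integer k ≥ 2 for which 2^k > k^7.
For k = 2, 3, 4, 5, …, 34, 35, 36 the conclusion holds.
k = 37: 2^k = 137438953472 and k^7 = 94931877133, so 137438953472 > 94931877133.

k = 37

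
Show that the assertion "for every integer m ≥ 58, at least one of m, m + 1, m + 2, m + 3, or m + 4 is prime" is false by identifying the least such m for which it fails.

m = 62

For m = 58, 59, 60, 61 the conclusion holds.
m = 62: 62 = 2 × 31; 63 = 3 × 21; 64 = 2 × 32; 65 = 5 × 13; 66 = 2 × 33 — all composite.
Hence m = 62 is a counterexample.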